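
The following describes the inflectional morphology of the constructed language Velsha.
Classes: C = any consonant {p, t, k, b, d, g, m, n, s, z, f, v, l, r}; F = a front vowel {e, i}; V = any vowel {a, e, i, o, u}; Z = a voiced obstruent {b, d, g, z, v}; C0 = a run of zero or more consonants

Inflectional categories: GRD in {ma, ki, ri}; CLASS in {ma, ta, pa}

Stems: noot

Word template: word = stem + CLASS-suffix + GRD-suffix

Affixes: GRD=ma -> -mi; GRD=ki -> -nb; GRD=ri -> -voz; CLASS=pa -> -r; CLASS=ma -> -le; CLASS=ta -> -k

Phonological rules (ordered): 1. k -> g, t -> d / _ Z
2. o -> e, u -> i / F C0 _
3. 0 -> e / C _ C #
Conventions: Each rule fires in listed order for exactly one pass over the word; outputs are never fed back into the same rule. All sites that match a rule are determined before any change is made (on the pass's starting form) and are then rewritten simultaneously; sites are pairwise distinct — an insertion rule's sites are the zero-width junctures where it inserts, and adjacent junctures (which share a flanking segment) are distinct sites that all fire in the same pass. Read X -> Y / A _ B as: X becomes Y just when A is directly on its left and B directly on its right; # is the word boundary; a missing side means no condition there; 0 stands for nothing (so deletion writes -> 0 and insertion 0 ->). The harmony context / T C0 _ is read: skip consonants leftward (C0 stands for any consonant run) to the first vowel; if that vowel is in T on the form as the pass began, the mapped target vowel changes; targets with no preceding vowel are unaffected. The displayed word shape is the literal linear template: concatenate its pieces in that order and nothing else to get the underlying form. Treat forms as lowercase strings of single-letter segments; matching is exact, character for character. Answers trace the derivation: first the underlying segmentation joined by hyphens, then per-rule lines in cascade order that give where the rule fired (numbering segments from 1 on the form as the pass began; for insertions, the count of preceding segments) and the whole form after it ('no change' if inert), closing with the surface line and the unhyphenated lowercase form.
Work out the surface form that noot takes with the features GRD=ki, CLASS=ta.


underlying: noot-k-nb
1. k -> g, t -> d / _ Z: no change
2. o -> e, u -> i / F C0 _: no change
3. 0 -> e / C _ C #: inserts after position(s) 6: nootkneb
surface: nootkneb


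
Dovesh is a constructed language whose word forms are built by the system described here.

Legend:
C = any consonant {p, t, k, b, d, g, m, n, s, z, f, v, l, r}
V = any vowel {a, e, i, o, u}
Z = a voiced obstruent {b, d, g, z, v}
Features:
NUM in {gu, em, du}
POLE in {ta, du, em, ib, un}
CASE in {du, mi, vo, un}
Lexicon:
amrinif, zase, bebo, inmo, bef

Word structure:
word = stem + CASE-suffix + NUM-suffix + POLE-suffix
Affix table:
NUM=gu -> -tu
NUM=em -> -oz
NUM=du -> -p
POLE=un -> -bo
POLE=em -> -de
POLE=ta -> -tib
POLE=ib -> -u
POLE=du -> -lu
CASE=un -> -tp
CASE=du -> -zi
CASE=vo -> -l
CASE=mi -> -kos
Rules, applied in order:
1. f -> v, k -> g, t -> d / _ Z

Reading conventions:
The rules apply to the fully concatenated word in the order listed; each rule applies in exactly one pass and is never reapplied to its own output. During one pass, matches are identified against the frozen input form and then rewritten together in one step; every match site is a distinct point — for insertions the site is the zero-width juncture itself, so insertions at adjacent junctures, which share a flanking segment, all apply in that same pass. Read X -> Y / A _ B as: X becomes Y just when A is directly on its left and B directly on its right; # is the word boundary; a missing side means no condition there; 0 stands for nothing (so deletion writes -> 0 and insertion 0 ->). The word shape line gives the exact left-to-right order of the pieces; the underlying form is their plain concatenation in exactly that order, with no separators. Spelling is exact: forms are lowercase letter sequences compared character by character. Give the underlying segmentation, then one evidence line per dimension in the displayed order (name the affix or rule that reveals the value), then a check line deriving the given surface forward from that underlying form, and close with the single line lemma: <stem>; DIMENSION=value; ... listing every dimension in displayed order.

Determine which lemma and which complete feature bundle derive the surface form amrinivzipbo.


underlying: amrinif-zi-p-bo
NUM=du - signalled by the affix -p
POLE=un - signalled by the affix -bo
CASE=du - signalled by the affix -zi
check: amrinifzipbo -> amrinivzipbo
lemma: amrinif; NUM=du; POLE=un; CASE=du


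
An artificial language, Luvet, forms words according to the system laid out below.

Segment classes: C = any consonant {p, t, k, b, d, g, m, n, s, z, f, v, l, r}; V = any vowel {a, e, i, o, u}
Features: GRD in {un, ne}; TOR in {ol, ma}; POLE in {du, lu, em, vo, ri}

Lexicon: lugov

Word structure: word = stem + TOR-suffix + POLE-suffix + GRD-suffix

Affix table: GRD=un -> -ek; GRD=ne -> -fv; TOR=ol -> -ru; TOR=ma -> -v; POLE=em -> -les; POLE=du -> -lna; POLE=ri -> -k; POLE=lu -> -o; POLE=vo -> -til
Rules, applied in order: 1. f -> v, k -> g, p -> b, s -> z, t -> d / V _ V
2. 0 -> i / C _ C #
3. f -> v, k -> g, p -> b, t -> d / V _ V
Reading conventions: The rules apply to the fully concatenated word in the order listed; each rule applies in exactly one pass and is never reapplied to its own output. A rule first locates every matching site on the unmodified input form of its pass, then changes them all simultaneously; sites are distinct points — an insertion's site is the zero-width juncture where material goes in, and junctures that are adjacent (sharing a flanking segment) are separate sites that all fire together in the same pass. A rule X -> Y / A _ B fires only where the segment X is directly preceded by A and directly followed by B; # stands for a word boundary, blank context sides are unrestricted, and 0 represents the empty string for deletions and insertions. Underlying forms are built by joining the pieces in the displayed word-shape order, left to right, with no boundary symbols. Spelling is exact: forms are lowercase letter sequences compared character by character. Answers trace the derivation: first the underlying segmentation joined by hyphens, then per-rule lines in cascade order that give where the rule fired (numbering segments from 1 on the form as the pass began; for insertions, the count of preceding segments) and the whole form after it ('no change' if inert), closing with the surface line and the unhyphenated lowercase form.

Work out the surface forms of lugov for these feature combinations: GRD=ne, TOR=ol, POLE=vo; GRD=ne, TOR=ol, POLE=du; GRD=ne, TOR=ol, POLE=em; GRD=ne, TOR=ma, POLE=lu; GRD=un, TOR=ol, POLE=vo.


cell GRD=ne, TOR=ol, POLE=vo:
underlying: lugov-ru-til-fv
1. f -> v, k -> g, p -> b, s -> z, t -> d / V _ V: fires at position(s) 8: lugovrudilfv
2. 0 -> i / C _ C #: inserts after position(s) 11: lugovrudilfiv
3. f -> v, k -> g, p -> b, t -> d / V _ V: no change
surface: lugovrudilfiv

cell GRD=ne, TOR=ol, POLE=du:
underlying: lugov-ru-lna-fv
1. f -> v, k -> g, p -> b, s -> z, t -> d / V _ V: no change
2. 0 -> i / C _ C #: inserts after position(s) 11: lugovrulnafiv
3. f -> v, k -> g, p -> b, t -> d / V _ V: fires at position(s) 11: lugovrulnaviv
surface: lugovrulnaviv

cell GRD=ne, TOR=ol, POLE=em:
underlying: lugov-ru-les-fv
1. f -> v, k -> g, p -> b, s -> z, t -> d / V _ V: no change
2. 0 -> i / C _ C #: inserts after position(s) 11: lugovrulesfiv
3. f -> v, k -> g, p -> b, t -> d / V _ V: no change
surface: lugovrulesfiv

cell GRD=ne, TOR=ma, POLE=lu:
underlying: lugov-v-o-fv
1. f -> v, k -> g, p -> b, s -> z, t -> d / V _ V: no change
2. 0 -> i / C _ C #: inserts after position(s) 8: lugovvofiv
3. f -> v, k -> g, p -> b, t -> d / V _ V: fires at position(s) 8: lugovvoviv
surface: lugovvoviv

cell GRD=un, TOR=ol, POLE=vo:
underlying: lugov-ru-til-ek
1. f -> v, k -> g, p -> b, s -> z, t -> d / V _ V: fires at position(s) 8: lugovrudilek
2. 0 -> i / C _ C #: no change
3. f -> v, k -> g, p -> b, t -> d / V _ V: no change
surface: lugovrudilek


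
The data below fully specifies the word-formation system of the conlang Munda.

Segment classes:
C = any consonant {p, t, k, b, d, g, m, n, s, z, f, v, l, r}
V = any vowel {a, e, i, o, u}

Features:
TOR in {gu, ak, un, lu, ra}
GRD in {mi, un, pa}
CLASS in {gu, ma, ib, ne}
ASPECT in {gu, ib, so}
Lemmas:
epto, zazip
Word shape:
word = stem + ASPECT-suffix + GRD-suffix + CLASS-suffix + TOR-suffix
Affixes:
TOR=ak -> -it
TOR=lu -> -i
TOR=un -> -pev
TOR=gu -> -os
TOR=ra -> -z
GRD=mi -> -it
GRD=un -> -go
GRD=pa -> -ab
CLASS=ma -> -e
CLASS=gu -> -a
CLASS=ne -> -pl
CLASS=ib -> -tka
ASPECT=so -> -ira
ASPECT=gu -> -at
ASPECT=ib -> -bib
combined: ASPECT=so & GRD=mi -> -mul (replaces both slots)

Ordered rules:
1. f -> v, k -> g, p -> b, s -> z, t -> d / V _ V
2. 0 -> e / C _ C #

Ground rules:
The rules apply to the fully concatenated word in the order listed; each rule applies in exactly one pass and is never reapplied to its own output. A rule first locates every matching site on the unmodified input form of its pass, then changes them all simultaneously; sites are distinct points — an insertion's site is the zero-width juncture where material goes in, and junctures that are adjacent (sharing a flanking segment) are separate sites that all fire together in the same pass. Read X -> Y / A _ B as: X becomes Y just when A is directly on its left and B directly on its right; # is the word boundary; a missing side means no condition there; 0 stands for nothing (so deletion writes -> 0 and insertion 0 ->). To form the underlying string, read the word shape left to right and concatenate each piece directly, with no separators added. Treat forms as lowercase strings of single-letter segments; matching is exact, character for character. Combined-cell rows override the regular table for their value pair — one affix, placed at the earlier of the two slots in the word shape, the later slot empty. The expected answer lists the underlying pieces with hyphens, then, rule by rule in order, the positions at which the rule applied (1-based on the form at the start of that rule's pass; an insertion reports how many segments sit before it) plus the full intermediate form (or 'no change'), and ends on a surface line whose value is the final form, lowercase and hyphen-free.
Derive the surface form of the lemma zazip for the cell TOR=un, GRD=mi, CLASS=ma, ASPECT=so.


underlying: zazip-mul-e-pev
1. f -> v, k -> g, p -> b, s -> z, t -> d / V _ V: fires at position(s) 10: zazipmulebev
2. 0 -> e / C _ C #: no change
surface: zazipmulebev


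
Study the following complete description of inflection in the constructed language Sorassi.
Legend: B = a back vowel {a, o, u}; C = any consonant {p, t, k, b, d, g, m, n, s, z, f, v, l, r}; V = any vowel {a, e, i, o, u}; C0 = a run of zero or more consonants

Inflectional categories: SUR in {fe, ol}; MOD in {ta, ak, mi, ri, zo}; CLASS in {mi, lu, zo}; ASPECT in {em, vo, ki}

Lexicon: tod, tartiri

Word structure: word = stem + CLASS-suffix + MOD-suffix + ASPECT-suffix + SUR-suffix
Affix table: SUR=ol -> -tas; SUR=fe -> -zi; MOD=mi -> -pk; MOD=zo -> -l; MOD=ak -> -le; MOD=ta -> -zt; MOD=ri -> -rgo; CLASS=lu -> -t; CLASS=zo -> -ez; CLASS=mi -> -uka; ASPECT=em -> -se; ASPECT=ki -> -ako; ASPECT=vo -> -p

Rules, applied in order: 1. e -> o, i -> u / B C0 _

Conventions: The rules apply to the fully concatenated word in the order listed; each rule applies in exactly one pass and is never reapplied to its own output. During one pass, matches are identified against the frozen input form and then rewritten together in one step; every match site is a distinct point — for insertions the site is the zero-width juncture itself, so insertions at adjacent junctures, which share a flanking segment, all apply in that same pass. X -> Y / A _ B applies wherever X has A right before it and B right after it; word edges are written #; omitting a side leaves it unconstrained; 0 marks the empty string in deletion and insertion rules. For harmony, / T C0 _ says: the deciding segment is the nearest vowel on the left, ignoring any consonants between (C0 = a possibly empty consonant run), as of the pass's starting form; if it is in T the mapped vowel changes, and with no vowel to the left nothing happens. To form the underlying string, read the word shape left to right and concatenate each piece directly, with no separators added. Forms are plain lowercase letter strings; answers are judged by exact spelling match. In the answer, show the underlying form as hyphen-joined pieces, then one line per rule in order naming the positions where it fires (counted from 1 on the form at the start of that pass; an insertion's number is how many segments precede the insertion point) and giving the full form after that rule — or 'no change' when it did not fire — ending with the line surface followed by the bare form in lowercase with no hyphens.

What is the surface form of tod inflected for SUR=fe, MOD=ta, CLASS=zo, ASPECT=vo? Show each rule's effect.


underlying: tod-ez-zt-p-zi
1. e -> o, i -> u / B C0 _: fires at position(s) 4: todozztpzi
surface: todozztpzi


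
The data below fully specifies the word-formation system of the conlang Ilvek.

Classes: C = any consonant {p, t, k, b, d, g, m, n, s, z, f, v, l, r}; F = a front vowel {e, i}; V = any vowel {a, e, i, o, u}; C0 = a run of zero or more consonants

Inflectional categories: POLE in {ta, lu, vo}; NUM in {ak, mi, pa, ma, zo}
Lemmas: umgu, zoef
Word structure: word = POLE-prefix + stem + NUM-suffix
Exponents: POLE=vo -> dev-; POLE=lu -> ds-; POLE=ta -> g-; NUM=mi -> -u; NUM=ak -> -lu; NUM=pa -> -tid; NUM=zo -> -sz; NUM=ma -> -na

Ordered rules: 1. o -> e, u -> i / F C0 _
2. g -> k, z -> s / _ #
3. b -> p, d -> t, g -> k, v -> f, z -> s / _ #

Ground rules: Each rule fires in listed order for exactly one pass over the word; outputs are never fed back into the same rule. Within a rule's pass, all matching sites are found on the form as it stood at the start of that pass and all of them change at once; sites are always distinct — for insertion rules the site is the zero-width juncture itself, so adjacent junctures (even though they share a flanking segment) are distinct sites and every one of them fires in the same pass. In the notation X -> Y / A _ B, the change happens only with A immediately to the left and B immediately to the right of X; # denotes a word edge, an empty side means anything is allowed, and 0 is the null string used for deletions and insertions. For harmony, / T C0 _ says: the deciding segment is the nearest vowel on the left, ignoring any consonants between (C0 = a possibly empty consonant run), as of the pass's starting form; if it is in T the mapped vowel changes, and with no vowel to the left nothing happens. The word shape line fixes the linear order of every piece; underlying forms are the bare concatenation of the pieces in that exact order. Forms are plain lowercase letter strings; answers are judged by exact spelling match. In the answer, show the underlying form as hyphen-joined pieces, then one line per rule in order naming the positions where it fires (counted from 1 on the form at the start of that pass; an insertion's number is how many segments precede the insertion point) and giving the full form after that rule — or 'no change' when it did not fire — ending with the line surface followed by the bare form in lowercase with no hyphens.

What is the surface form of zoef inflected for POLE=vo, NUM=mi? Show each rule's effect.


underlying: dev-zoef-u
1. o -> e, u -> i / F C0 _: fires at position(s) 5, 8: devzeefi
2. g -> k, z -> s / _ #: no change
3. b -> p, d -> t, g -> k, v -> f, z -> s / _ #: no change
surface: devzeefi


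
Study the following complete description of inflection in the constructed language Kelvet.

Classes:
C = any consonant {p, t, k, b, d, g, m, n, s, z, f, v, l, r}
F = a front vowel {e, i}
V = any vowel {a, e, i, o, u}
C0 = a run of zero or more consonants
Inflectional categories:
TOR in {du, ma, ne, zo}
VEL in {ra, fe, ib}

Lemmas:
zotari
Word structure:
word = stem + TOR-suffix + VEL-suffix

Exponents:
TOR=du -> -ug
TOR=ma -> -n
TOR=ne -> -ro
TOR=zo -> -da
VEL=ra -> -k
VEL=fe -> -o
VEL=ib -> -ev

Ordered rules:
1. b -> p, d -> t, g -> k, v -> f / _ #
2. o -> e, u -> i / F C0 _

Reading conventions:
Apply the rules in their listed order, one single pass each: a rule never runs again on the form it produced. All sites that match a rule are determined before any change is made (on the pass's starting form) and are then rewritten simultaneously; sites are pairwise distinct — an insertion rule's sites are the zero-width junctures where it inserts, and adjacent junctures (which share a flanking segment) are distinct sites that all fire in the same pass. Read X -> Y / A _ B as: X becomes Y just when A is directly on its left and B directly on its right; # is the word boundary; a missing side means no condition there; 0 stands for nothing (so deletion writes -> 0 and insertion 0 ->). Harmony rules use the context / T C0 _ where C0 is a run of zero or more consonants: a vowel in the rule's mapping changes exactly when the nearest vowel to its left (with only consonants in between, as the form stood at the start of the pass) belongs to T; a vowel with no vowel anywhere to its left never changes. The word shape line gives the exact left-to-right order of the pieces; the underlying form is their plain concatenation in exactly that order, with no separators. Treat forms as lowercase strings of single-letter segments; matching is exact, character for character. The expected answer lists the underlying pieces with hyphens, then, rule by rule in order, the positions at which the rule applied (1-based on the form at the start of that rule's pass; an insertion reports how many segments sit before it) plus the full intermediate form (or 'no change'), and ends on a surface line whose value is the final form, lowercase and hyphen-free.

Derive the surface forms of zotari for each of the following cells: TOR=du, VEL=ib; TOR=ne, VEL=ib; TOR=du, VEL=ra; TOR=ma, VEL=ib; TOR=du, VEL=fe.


cell TOR=du, VEL=ib:
underlying: zotari-ug-ev
1. b -> p, d -> t, g -> k, v -> f / _ #: fires at position(s) 10: zotariugef
2. o -> e, u -> i / F C0 _: fires at position(s) 7: zotariigef
surface: zotariigef

cell TOR=ne, VEL=ib:
underlying: zotari-ro-ev
1. b -> p, d -> t, g -> k, v -> f / _ #: fires at position(s) 10: zotariroef
2. o -> e, u -> i / F C0 _: fires at position(s) 8: zotarireef
surface: zotarireef

cell TOR=du, VEL=ra:
underlying: zotari-ug-k
1. b -> p, d -> t, g -> k, v -> f / _ #: no change
2. o -> e, u -> i / F C0 _: fires at position(s) 7: zotariigk
surface: zotariigk

cell TOR=ma, VEL=ib:
underlying: zotari-n-ev
1. b -> p, d -> t, g -> k, v -> f / _ #: fires at position(s) 9: zotarinef
2. o -> e, u -> i / F C0 _: no change
surface: zotarinef

cell TOR=du, VEL=fe:
underlying: zotari-ug-o
1. b -> p, d -> t, g -> k, v -> f / _ #: no change
2. o -> e, u -> i / F C0 _: fires at position(s) 7: zotariigo
surface: zotariigo


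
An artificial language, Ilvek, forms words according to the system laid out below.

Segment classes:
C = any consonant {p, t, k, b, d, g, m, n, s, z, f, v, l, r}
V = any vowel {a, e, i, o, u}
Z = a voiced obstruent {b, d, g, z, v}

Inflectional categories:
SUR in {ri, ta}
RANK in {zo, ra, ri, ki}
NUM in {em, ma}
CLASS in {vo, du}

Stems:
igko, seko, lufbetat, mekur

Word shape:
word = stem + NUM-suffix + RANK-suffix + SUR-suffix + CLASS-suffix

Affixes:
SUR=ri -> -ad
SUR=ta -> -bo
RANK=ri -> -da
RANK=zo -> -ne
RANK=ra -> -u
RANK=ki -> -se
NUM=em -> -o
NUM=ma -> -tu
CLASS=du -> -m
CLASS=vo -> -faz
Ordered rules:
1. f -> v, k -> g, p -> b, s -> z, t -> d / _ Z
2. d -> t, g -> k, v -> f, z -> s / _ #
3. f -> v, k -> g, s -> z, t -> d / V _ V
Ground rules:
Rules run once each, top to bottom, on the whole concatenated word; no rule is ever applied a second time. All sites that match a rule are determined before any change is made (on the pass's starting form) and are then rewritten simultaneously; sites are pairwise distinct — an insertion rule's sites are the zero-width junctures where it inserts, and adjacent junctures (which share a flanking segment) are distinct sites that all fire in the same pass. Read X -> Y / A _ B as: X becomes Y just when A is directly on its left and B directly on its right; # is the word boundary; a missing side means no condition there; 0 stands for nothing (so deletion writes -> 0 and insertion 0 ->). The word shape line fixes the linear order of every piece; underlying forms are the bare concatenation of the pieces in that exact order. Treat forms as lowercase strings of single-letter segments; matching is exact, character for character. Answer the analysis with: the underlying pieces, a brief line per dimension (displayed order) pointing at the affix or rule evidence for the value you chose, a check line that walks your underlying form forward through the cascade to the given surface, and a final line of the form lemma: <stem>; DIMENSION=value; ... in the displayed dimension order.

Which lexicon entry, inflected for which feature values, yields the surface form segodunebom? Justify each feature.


underlying: seko-tu-ne-bo-m
SUR=ta - signalled by the affix -bo
RANK=zo - signalled by the affix -ne
NUM=ma - signalled by the affix -tu
CLASS=du - signalled by the affix -m
check: sekotunebom -> sekotunebom -> sekotunebom -> segodunebom
lemma: seko; SUR=ta; RANK=zo; NUM=ma; CLASS=du


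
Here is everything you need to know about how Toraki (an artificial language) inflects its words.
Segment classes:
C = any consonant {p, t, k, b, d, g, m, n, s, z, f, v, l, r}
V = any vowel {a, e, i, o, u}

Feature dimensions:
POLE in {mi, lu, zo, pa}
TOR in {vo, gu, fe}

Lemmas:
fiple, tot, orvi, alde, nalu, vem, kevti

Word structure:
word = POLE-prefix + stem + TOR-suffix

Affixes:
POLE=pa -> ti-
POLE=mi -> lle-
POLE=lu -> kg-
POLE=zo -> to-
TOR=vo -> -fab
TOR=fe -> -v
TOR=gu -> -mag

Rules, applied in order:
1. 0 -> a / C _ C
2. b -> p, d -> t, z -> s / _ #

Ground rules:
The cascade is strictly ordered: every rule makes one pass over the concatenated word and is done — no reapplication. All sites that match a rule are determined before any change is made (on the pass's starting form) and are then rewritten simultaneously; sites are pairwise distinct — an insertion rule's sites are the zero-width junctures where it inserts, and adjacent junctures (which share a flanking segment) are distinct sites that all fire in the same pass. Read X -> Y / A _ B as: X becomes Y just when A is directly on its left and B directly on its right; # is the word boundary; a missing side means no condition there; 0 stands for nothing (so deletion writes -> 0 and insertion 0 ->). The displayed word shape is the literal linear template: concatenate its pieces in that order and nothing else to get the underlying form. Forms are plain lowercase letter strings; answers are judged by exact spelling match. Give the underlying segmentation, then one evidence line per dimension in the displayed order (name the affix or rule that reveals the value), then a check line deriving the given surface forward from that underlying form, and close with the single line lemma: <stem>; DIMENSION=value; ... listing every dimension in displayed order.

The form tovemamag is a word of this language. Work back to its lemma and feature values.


underlying: to-vem-mag
POLE=zo - signalled by the affix to-
TOR=gu - signalled by the affix -mag
check: tovemmag -> tovemamag -> tovemamag
lemma: vem; POLE=zo; TOR=gu


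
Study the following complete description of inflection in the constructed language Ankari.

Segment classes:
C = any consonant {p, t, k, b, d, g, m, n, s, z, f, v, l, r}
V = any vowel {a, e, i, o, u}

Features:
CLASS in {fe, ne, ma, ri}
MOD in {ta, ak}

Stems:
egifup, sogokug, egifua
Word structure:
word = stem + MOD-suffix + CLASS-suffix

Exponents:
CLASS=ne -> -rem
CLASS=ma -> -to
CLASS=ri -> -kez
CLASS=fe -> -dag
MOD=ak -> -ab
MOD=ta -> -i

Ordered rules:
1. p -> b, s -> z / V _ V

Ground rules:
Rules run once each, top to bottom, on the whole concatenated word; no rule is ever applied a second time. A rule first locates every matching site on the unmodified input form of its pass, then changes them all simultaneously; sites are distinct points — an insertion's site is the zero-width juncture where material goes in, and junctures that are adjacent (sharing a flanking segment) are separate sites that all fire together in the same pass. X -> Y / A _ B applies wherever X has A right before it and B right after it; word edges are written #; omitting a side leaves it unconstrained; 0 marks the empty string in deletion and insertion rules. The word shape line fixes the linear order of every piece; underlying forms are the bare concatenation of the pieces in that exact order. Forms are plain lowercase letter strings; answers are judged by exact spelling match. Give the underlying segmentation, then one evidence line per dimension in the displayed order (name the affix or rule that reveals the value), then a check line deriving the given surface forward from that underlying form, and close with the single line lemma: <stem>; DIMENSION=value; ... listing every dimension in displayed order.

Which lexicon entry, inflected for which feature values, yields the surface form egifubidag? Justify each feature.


underlying: egifup-i-dag
CLASS=fe - signalled by the affix -dag
MOD=ta - signalled by the affix -i
check: egifupidag -> egifubidag
lemma: egifup; CLASS=fe; MOD=ta


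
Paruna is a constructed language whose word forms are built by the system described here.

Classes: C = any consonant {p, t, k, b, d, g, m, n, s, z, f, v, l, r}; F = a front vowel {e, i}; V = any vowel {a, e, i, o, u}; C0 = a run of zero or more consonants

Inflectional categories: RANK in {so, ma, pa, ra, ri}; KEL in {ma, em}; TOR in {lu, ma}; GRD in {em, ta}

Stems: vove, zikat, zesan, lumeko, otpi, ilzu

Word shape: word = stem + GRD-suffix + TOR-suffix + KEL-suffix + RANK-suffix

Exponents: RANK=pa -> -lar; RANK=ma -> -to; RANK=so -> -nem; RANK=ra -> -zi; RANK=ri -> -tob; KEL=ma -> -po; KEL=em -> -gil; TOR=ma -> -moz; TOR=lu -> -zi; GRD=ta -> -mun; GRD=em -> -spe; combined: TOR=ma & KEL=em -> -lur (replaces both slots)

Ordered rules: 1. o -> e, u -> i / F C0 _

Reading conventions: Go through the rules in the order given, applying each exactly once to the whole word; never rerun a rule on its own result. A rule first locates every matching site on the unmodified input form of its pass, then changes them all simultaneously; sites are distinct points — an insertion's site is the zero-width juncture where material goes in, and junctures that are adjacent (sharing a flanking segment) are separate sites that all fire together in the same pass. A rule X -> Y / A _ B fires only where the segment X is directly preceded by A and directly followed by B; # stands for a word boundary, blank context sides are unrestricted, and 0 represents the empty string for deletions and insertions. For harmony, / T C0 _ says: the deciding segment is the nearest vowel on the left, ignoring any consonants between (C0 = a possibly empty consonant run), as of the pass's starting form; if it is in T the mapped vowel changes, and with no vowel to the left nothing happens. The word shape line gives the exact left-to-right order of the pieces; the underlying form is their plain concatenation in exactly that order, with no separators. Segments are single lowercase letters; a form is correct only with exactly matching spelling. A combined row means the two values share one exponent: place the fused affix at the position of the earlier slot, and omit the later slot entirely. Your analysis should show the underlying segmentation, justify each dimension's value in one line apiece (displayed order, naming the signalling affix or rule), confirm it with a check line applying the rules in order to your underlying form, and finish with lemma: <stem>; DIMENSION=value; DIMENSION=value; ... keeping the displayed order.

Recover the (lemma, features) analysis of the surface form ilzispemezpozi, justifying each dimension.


underlying: ilzu-spe-moz-po-zi
RANK=ra - signalled by the affix -zi
KEL=ma - signalled by the affix -po
TOR=ma - signalled by the affix -moz
GRD=em - signalled by the affix -spe
check: ilzuspemozpozi -> ilzispemezpozi
lemma: ilzu; RANK=ra; KEL=ma; TOR=ma; GRD=em


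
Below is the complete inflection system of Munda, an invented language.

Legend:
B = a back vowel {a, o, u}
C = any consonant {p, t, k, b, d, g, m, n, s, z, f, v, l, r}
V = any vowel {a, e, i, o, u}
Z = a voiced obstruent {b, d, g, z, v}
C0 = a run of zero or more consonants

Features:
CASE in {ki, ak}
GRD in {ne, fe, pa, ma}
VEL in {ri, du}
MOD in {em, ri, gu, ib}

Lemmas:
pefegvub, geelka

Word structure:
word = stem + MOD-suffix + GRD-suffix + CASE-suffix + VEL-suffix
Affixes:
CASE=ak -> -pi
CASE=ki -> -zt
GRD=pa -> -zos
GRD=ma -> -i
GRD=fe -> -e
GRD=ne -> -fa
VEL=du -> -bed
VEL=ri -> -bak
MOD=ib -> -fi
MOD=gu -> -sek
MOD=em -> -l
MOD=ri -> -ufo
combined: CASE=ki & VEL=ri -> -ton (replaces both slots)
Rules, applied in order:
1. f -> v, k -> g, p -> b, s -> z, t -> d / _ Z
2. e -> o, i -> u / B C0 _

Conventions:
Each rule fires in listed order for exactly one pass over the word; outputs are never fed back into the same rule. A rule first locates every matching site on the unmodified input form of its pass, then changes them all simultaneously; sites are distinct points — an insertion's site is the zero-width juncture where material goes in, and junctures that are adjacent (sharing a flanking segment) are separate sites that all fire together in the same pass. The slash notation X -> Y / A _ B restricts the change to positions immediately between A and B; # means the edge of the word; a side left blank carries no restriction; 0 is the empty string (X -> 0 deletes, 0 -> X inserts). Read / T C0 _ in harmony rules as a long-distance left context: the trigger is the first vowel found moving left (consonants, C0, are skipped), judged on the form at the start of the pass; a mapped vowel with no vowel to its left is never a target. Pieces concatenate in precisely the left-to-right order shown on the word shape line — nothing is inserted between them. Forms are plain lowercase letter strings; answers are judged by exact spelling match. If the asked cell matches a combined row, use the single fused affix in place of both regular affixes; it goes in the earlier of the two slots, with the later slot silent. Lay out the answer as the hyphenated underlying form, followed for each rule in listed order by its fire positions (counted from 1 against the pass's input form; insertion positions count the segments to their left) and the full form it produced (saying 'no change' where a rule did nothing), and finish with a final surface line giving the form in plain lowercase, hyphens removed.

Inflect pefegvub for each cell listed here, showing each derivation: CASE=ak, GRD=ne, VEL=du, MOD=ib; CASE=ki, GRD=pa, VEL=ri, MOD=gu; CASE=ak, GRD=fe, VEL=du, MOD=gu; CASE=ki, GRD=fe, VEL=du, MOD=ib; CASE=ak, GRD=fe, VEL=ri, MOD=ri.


cell CASE=ak, GRD=ne, VEL=du, MOD=ib:
underlying: pefegvub-fi-fa-pi-bed
1. f -> v, k -> g, p -> b, s -> z, t -> d / _ Z: no change
2. e -> o, i -> u / B C0 _: fires at position(s) 10, 14: pefegvubfufapubed
surface: pefegvubfufapubed

cell CASE=ki, GRD=pa, VEL=ri, MOD=gu:
underlying: pefegvub-sek-zos-ton
1. f -> v, k -> g, p -> b, s -> z, t -> d / _ Z: fires at position(s) 11: pefegvubsegzoston
2. e -> o, i -> u / B C0 _: fires at position(s) 10: pefegvubsogzoston
surface: pefegvubsogzoston

cell CASE=ak, GRD=fe, VEL=du, MOD=gu:
underlying: pefegvub-sek-e-pi-bed
1. f -> v, k -> g, p -> b, s -> z, t -> d / _ Z: no change
2. e -> o, i -> u / B C0 _: fires at position(s) 10: pefegvubsokepibed
surface: pefegvubsokepibed

cell CASE=ki, GRD=fe, VEL=du, MOD=ib:
underlying: pefegvub-fi-e-zt-bed
1. f -> v, k -> g, p -> b, s -> z, t -> d / _ Z: fires at position(s) 13: pefegvubfiezdbed
2. e -> o, i -> u / B C0 _: fires at position(s) 10: pefegvubfuezdbed
surface: pefegvubfuezdbed

cell CASE=ak, GRD=fe, VEL=ri, MOD=ri:
underlying: pefegvub-ufo-e-pi-bak
1. f -> v, k -> g, p -> b, s -> z, t -> d / _ Z: no change
2. e -> o, i -> u / B C0 _: fires at position(s) 12: pefegvubufoopibak
surface: pefegvubufoopibak


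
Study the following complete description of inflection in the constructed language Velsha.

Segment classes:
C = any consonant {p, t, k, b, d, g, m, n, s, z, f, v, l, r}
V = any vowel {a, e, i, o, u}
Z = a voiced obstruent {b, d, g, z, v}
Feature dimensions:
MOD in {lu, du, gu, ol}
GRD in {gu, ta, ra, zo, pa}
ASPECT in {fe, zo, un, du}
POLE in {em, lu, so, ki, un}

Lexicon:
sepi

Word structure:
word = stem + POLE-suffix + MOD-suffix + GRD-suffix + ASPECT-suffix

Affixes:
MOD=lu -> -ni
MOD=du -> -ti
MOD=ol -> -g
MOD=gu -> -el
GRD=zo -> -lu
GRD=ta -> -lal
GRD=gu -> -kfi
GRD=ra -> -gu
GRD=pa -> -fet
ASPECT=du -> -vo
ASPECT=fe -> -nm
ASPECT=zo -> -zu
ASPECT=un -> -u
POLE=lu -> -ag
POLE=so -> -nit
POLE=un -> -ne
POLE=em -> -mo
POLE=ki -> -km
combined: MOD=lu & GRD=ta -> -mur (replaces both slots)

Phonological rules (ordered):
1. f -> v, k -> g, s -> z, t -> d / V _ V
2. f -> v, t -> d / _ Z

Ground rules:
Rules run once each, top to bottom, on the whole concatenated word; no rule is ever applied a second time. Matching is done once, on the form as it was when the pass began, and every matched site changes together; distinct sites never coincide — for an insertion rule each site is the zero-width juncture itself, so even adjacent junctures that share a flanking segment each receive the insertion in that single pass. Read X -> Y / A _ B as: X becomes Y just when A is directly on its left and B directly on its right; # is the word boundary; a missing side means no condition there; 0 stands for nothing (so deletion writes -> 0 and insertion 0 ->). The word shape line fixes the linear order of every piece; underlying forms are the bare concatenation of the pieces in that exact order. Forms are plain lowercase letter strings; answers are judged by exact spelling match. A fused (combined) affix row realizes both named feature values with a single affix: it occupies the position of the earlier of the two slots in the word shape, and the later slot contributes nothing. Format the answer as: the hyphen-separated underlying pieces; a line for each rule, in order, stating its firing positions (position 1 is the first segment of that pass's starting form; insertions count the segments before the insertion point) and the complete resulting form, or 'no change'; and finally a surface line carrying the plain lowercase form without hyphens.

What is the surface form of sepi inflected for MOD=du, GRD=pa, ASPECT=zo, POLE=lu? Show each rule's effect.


underlying: sepi-ag-ti-fet-zu
1. f -> v, k -> g, s -> z, t -> d / V _ V: fires at position(s) 9: sepiagtivetzu
2. f -> v, t -> d / _ Z: fires at position(s) 11: sepiagtivedzu
surface: sepiagtivedzu


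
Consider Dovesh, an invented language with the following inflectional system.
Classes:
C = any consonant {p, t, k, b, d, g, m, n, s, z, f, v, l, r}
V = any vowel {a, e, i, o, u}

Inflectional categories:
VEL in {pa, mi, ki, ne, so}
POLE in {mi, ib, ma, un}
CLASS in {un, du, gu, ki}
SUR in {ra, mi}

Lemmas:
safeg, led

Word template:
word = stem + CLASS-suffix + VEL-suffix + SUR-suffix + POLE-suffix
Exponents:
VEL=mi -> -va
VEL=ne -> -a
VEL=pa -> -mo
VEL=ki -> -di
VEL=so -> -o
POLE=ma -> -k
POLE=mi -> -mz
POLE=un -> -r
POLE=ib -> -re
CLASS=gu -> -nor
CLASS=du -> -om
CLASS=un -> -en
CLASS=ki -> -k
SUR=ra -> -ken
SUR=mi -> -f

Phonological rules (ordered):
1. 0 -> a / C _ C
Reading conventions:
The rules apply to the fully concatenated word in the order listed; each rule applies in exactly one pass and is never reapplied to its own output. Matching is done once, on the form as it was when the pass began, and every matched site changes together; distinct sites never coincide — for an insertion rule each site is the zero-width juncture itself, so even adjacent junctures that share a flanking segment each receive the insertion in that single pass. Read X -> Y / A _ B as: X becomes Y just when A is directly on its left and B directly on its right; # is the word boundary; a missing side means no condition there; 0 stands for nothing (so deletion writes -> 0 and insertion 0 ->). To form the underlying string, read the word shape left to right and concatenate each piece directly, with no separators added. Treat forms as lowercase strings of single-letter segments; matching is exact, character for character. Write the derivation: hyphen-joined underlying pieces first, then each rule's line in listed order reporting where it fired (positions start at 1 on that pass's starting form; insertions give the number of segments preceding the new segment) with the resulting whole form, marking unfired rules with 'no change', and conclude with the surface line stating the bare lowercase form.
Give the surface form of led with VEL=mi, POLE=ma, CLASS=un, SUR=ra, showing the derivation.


underlying: led-en-va-ken-k
1. 0 -> a / C _ C: inserts after position(s) 5, 10: ledenavakenak
surface: ledenavakenak


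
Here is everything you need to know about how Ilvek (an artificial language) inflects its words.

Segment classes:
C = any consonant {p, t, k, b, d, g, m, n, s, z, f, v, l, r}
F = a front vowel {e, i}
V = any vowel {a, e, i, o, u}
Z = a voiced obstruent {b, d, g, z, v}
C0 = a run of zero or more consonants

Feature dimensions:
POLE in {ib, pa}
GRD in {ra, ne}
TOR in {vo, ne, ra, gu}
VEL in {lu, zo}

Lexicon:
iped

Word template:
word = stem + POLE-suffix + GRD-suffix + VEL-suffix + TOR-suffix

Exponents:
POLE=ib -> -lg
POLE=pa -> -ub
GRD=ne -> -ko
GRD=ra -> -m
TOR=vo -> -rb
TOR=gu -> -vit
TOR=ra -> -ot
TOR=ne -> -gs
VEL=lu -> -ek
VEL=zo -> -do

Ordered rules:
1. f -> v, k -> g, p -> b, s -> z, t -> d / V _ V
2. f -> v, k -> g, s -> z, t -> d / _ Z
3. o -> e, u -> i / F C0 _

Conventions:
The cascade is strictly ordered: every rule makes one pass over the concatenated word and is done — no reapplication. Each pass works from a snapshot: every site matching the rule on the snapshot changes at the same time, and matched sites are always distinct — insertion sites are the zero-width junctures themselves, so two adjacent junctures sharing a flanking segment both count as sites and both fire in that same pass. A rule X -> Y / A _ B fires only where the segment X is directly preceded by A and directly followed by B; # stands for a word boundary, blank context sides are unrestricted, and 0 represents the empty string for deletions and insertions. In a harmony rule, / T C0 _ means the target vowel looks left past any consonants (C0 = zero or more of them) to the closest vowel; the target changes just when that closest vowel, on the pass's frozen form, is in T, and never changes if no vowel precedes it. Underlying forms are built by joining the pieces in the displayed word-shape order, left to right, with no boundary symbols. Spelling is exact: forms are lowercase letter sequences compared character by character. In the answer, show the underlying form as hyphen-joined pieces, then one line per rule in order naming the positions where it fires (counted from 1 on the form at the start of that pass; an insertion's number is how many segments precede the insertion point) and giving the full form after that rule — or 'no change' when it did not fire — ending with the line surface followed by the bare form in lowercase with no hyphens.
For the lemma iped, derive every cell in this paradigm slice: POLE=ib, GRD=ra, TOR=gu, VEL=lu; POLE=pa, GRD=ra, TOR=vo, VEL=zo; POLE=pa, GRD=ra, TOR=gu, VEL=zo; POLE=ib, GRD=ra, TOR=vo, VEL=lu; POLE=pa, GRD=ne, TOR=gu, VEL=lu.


cell POLE=ib, GRD=ra, TOR=gu, VEL=lu:
underlying: iped-lg-m-ek-vit
1. f -> v, k -> g, p -> b, s -> z, t -> d / V _ V: fires at position(s) 2: ibedlgmekvit
2. f -> v, k -> g, s -> z, t -> d / _ Z: fires at position(s) 9: ibedlgmegvit
3. o -> e, u -> i / F C0 _: no change
surface: ibedlgmegvit

cell POLE=pa, GRD=ra, TOR=vo, VEL=zo:
underlying: iped-ub-m-do-rb
1. f -> v, k -> g, p -> b, s -> z, t -> d / V _ V: fires at position(s) 2: ibedubmdorb
2. f -> v, k -> g, s -> z, t -> d / _ Z: no change
3. o -> e, u -> i / F C0 _: fires at position(s) 5: ibedibmdorb
surface: ibedibmdorb

cell POLE=pa, GRD=ra, TOR=gu, VEL=zo:
underlying: iped-ub-m-do-vit
1. f -> v, k -> g, p -> b, s -> z, t -> d / V _ V: fires at position(s) 2: ibedubmdovit
2. f -> v, k -> g, s -> z, t -> d / _ Z: no change
3. o -> e, u -> i / F C0 _: fires at position(s) 5: ibedibmdovit
surface: ibedibmdovit

cell POLE=ib, GRD=ra, TOR=vo, VEL=lu:
underlying: iped-lg-m-ek-rb
1. f -> v, k -> g, p -> b, s -> z, t -> d / V _ V: fires at position(s) 2: ibedlgmekrb
2. f -> v, k -> g, s -> z, t -> d / _ Z: no change
3. o -> e, u -> i / F C0 _: no change
surface: ibedlgmekrb

cell POLE=pa, GRD=ne, TOR=gu, VEL=lu:
underlying: iped-ub-ko-ek-vit
1. f -> v, k -> g, p -> b, s -> z, t -> d / V _ V: fires at position(s) 2: ibedubkoekvit
2. f -> v, k -> g, s -> z, t -> d / _ Z: fires at position(s) 10: ibedubkoegvit
3. o -> e, u -> i / F C0 _: fires at position(s) 5: ibedibkoegvit
surface: ibedibkoegvit
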